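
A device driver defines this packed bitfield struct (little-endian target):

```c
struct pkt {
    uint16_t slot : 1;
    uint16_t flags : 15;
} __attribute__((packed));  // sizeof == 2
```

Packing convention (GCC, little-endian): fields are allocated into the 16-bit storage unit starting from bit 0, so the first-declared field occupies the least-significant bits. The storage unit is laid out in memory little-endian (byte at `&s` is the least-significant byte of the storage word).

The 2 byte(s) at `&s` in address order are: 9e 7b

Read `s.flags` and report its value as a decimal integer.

[0]=0x9e [1]=0x7b (little-endian) → word 0x7b9e
slot:1 @ bit 0 → (0x7b9e>>0)&0x1 = 0x0
flags:15 @ bit 1 → (0x7b9e>>1)&0x7fff = 0x3dcf  ←

15823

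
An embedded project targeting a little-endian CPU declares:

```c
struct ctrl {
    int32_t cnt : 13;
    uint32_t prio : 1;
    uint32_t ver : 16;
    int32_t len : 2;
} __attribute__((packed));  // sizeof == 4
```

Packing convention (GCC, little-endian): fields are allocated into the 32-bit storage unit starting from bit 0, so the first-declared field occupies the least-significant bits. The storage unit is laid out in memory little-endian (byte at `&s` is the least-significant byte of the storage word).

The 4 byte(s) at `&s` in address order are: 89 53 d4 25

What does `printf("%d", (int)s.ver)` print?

[0]=0x89 [1]=0x53 [2]=0xd4 [3]=0x25 (little-endian) → word 0x25d45389
cnt:13 @ bit 0 → (0x25d45389>>0)&0x1fff = 0x1389
prio:1 @ bit 13 → (0x25d45389>>13)&0x1 = 0x0
ver:16 @ bit 14 → (0x25d45389>>14)&0xffff = 0x9751  ←
len:2 @ bit 30 → (0x25d45389>>30)&0x3 = 0x0

38737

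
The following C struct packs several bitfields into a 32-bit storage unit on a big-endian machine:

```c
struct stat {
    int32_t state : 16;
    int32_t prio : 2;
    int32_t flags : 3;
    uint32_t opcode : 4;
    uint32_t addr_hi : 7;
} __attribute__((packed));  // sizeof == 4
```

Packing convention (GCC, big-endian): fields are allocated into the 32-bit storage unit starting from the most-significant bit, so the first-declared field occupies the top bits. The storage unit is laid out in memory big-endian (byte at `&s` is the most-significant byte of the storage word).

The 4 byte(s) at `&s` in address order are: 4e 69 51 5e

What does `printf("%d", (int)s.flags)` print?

[0]=0x4e [1]=0x69 [2]=0x51 [3]=0x5e (big-endian) → word 0x4e69515e
state:16 @ bit 16 → (0x4e69515e>>16)&0xffff = 0x4e69
prio:2 @ bit 14 → (0x4e69515e>>14)&0x3 = 0x1
flags:3 @ bit 11 → (0x4e69515e>>11)&0x7 = 0x2  ←
opcode:4 @ bit 7 → (0x4e69515e>>7)&0xf = 0x2
addr_hi:7 @ bit 0 → (0x4e69515e>>0)&0x7f = 0x5e
flags signed 3b, MSB=0: value = 2

2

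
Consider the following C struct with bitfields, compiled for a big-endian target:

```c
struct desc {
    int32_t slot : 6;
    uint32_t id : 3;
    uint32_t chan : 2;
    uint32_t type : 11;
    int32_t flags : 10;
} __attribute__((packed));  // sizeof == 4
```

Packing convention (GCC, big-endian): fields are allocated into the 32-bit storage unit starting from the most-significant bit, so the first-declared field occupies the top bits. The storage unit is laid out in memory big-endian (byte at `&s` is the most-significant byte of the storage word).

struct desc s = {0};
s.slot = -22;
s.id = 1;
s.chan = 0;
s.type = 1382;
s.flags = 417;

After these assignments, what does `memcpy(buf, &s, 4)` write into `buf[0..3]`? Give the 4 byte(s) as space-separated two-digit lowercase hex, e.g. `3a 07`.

[26+:6] slot=-22 & 0x3f = 0x2a; word=0xa8000000
[23+:3] id=1 & 0x7 = 0x1; word=0xa8800000
[21+:2] chan=0 & 0x3 = 0x0; word=0xa8800000
[10+:11] type=1382 & 0x7ff = 0x566; word=0xa8959800
[0+:10] flags=417 & 0x3ff = 0x1a1; word=0xa89599a1
word = 0xa89599a1 → big-endian bytes:
  [0]=0xa8  [1]=0x95  [2]=0x99  [3]=0xa1

a8 95 99 a1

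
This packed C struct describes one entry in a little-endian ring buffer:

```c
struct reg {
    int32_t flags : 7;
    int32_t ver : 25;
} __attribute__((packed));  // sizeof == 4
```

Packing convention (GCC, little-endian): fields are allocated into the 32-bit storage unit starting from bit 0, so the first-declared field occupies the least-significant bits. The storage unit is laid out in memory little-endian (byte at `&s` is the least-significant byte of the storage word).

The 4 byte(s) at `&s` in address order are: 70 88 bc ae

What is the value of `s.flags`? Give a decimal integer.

-16

[0]=0x70 [1]=0x88 [2]=0xbc [3]=0xae (little-endian) → word 0xaebc8870
flags:7 @ bit 0 → (0xaebc8870>>0)&0x7f = 0x70  ←
ver:25 @ bit 7 → (0xaebc8870>>7)&0x1ffffff = 0x15d7910
flags signed 7b, MSB=1: 112 - 128 = -16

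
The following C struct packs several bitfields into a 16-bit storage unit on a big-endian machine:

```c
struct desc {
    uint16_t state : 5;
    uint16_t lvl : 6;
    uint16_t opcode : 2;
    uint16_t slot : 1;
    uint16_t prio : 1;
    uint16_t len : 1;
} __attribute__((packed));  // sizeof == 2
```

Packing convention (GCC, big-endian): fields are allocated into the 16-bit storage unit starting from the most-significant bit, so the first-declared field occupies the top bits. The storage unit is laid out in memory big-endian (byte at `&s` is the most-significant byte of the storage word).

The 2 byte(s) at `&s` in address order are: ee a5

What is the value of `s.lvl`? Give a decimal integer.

[0]=0xee [1]=0xa5 (big-endian) → word 0xeea5
state:5 @ bit 11 → (0xeea5>>11)&0x1f = 0x1d
lvl:6 @ bit 5 → (0xeea5>>5)&0x3f = 0x35  ←
opcode:2 @ bit 3 → (0xeea5>>3)&0x3 = 0x0
slot:1 @ bit 2 → (0xeea5>>2)&0x1 = 0x1
prio:1 @ bit 1 → (0xeea5>>1)&0x1 = 0x0
len:1 @ bit 0 → (0xeea5>>0)&0x1 = 0x1

53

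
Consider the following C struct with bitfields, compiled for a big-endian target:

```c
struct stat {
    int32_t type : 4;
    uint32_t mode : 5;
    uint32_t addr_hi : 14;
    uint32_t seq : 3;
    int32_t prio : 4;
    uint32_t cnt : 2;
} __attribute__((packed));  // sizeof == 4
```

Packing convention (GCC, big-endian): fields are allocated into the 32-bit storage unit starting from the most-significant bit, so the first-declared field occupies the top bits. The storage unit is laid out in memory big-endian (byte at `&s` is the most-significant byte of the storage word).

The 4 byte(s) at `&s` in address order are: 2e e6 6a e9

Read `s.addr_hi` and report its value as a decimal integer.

13109

[0]=0x2e [1]=0xe6 [2]=0x6a [3]=0xe9 (big-endian) → word 0x2ee66ae9
type [28+:4] = (word>>28) & 0xf = 2
mode [23+:5] = (word>>23) & 0x1f = 29
addr_hi [9+:14] = (word>>9) & 0x3fff = 13109  ←
seq [6+:3] = (word>>6) & 0x7 = 3
prio [2+:4] = (word>>2) & 0xf = 10
cnt [0+:2] = (word>>0) & 0x3 = 1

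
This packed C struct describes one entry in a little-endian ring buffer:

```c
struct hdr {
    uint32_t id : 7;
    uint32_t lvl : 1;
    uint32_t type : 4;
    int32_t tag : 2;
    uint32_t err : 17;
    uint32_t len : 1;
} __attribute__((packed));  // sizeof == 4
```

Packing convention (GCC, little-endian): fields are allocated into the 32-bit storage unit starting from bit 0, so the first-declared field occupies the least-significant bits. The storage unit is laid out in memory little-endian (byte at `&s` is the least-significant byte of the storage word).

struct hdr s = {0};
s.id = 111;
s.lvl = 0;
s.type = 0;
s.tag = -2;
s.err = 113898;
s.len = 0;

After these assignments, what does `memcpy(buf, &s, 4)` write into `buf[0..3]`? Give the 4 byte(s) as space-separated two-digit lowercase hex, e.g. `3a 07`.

6f a0 3a 6f

id (7b) val=111 bits=0x6f at bit 0: 0x0000006f
lvl (1b) val=0 bits=0x0 at bit 7: 0x0000006f
type (4b) val=0 bits=0x0 at bit 8: 0x0000006f
tag (2b) val=-2 bits=0x2 at bit 12: 0x0000206f
err (17b) val=113898 bits=0x1bcea at bit 14: 0x6f3aa06f
len (1b) val=0 bits=0x0 at bit 31: 0x6f3aa06f
word = 0x6f3aa06f → little-endian bytes:
  [0]=0x6f  [1]=0xa0  [2]=0x3a  [3]=0x6f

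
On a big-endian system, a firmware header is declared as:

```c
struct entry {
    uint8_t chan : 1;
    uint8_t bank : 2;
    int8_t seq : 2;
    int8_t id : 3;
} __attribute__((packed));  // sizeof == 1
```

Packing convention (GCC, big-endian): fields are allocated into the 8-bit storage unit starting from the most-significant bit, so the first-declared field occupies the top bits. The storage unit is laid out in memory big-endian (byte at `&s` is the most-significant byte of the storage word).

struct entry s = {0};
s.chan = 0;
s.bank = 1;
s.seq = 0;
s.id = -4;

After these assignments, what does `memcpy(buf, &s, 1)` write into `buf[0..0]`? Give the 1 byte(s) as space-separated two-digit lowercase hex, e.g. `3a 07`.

24

[7+:1] chan=0 & 0x1 = 0x0; word=0x00
[5+:2] bank=1 & 0x3 = 0x1; word=0x20
[3+:2] seq=0 & 0x3 = 0x0; word=0x20
[0+:3] id=-4 & 0x7 = 0x4; word=0x24
word = 0x24 → big-endian bytes:
  [0]=0x24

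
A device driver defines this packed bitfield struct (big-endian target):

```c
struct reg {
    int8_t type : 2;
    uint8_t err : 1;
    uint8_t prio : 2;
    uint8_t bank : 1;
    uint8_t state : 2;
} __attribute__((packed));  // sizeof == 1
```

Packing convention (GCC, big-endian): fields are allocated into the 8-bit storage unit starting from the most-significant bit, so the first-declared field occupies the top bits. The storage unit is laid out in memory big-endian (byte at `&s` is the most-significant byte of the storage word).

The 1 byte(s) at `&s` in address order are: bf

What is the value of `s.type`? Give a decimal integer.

-2

[0]=0xbf (big-endian) → word 0xbf
type [6+:2] = (word>>6) & 0x3 = 2  ←
err [5+:1] = (word>>5) & 0x1 = 1
prio [3+:2] = (word>>3) & 0x3 = 3
bank [2+:1] = (word>>2) & 0x1 = 1
state [0+:2] = (word>>0) & 0x3 = 3
type signed 2b, MSB=1: 2 - 4 = -2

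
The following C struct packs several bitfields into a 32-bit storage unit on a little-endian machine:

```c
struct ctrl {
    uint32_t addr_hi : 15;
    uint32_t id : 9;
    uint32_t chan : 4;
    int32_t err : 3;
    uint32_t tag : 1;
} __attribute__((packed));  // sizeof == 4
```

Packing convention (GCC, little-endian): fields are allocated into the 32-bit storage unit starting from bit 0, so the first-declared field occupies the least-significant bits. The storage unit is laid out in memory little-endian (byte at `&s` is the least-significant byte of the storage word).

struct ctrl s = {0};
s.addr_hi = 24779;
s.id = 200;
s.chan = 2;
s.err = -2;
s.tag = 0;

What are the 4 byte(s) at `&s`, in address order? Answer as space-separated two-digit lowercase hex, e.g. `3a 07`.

[0+:15] addr_hi=24779 & 0x7fff = 0x60cb; word=0x000060cb
[15+:9] id=200 & 0x1ff = 0xc8; word=0x006460cb
[24+:4] chan=2 & 0xf = 0x2; word=0x026460cb
[28+:3] err=-2 & 0x7 = 0x6; word=0x626460cb
[31+:1] tag=0 & 0x1 = 0x0; word=0x626460cb
word = 0x626460cb → little-endian bytes:
  [0]=0xcb  [1]=0x60  [2]=0x64  [3]=0x62

cb 60 64 62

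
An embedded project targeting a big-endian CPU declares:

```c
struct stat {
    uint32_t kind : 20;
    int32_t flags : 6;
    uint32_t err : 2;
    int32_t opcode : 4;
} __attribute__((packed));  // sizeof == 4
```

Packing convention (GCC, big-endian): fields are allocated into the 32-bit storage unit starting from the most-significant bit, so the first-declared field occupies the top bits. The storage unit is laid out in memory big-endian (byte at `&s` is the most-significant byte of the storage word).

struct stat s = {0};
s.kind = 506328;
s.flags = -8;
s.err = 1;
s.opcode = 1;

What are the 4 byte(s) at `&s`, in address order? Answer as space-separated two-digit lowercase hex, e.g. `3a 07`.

kind (20b) val=506328 bits=0x7b9d8 at bit 12: 0x7b9d8000
flags (6b) val=-8 bits=0x38 at bit 6: 0x7b9d8e00
err (2b) val=1 bits=0x1 at bit 4: 0x7b9d8e10
opcode (4b) val=1 bits=0x1 at bit 0: 0x7b9d8e11
word = 0x7b9d8e11 → big-endian bytes:
  [0]=0x7b  [1]=0x9d  [2]=0x8e  [3]=0x11

7b 9d 8e 11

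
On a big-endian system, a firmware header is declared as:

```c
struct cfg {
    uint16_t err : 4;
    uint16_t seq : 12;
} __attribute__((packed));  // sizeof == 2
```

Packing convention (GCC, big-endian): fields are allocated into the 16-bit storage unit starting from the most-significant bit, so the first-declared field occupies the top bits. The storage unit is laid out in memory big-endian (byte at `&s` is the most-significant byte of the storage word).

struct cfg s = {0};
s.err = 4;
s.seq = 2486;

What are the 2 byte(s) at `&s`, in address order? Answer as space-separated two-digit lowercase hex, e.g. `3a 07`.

49 b6

err (4b) val=4 bits=0x4 at bit 12: 0x4000
seq (12b) val=2486 bits=0x9b6 at bit 0: 0x49b6
word = 0x49b6 → big-endian bytes:
  [0]=0x49  [1]=0xb6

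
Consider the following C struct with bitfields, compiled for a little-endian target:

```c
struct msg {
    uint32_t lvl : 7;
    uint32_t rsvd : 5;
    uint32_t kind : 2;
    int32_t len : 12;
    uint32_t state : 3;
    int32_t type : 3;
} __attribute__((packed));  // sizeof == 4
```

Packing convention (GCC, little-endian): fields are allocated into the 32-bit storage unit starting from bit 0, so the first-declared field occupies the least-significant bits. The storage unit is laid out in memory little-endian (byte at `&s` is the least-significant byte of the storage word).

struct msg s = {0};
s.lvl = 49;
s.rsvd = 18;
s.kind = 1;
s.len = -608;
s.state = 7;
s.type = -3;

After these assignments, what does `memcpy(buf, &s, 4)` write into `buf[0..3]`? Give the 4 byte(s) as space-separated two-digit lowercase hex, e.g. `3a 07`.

[0+:7] lvl=49 & 0x7f = 0x31; word=0x00000031
[7+:5] rsvd=18 & 0x1f = 0x12; word=0x00000931
[12+:2] kind=1 & 0x3 = 0x1; word=0x00001931
[14+:12] len=-608 & 0xfff = 0xda0; word=0x03681931
[26+:3] state=7 & 0x7 = 0x7; word=0x1f681931
[29+:3] type=-3 & 0x7 = 0x5; word=0xbf681931
word = 0xbf681931 → little-endian bytes:
  [0]=0x31  [1]=0x19  [2]=0x68  [3]=0xbf

31 19 68 bf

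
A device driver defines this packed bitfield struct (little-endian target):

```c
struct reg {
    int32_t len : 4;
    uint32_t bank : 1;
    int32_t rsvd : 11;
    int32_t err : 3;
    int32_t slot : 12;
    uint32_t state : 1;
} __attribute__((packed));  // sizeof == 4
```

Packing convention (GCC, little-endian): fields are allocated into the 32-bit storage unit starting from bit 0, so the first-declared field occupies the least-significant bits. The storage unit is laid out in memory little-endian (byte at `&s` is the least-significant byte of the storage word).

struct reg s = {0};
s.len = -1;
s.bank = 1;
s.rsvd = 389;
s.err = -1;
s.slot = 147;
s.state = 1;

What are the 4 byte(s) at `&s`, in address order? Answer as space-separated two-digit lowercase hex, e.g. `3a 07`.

[0+:4] len=-1 & 0xf = 0xf; word=0x0000000f
[4+:1] bank=1 & 0x1 = 0x1; word=0x0000001f
[5+:11] rsvd=389 & 0x7ff = 0x185; word=0x000030bf
[16+:3] err=-1 & 0x7 = 0x7; word=0x000730bf
[19+:12] slot=147 & 0xfff = 0x93; word=0x049f30bf
[31+:1] state=1 & 0x1 = 0x1; word=0x849f30bf
word = 0x849f30bf → little-endian bytes:
  [0]=0xbf  [1]=0x30  [2]=0x9f  [3]=0x84

bf 30 9f 84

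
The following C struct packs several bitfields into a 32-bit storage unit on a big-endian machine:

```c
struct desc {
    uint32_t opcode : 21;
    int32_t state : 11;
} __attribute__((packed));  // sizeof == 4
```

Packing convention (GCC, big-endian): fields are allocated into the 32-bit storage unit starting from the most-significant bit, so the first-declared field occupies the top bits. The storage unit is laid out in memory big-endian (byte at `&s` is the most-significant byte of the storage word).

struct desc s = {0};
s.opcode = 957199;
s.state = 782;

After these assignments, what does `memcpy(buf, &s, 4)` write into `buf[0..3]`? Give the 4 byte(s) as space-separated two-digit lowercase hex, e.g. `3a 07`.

opcode (21b) val=957199 bits=0xe9b0f at bit 11: 0x74d87800
state (11b) val=782 bits=0x30e at bit 0: 0x74d87b0e
word = 0x74d87b0e → big-endian bytes:
  [0]=0x74  [1]=0xd8  [2]=0x7b  [3]=0x0e

74 d8 7b 0e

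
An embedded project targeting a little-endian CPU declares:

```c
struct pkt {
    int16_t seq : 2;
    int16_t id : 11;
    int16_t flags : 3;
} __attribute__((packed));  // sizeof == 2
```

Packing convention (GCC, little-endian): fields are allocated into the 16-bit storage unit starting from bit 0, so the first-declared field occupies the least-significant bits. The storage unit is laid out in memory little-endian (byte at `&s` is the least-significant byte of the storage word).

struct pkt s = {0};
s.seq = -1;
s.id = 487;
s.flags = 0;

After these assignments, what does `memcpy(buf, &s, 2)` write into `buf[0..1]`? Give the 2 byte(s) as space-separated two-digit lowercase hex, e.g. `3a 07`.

9f 07

[0+:2] seq=-1 & 0x3 = 0x3; word=0x0003
[2+:11] id=487 & 0x7ff = 0x1e7; word=0x079f
[13+:3] flags=0 & 0x7 = 0x0; word=0x079f
word = 0x079f → little-endian bytes:
  [0]=0x9f  [1]=0x07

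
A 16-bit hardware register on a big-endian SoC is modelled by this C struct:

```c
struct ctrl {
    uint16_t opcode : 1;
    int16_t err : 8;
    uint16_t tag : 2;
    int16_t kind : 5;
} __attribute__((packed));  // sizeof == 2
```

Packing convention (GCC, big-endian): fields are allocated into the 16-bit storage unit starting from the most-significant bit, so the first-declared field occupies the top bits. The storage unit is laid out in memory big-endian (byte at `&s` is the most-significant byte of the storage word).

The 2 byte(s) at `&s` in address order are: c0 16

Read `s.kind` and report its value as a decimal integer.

-10

[0]=0xc0 [1]=0x16 (big-endian) → word 0xc016
opcode [15+:1] = (word>>15) & 0x1 = 1
err [7+:8] = (word>>7) & 0xff = 128
tag [5+:2] = (word>>5) & 0x3 = 0
kind [0+:5] = (word>>0) & 0x1f = 22  ←
kind signed 5b, MSB=1: 22 - 32 = -10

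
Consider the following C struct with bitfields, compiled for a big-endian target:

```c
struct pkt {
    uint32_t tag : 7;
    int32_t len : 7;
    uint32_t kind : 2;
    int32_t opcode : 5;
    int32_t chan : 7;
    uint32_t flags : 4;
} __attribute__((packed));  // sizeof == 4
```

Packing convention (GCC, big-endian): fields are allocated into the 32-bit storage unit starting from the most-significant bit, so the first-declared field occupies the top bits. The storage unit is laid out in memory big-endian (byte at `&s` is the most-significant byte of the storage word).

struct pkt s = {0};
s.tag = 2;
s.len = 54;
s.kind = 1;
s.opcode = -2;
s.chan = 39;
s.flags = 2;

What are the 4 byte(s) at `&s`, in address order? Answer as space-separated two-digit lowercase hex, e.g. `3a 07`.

[25+:7] tag=2 & 0x7f = 0x2; word=0x04000000
[18+:7] len=54 & 0x7f = 0x36; word=0x04d80000
[16+:2] kind=1 & 0x3 = 0x1; word=0x04d90000
[11+:5] opcode=-2 & 0x1f = 0x1e; word=0x04d9f000
[4+:7] chan=39 & 0x7f = 0x27; word=0x04d9f270
[0+:4] flags=2 & 0xf = 0x2; word=0x04d9f272
word = 0x04d9f272 → big-endian bytes:
  [0]=0x04  [1]=0xd9  [2]=0xf2  [3]=0x72

04 d9 f2 72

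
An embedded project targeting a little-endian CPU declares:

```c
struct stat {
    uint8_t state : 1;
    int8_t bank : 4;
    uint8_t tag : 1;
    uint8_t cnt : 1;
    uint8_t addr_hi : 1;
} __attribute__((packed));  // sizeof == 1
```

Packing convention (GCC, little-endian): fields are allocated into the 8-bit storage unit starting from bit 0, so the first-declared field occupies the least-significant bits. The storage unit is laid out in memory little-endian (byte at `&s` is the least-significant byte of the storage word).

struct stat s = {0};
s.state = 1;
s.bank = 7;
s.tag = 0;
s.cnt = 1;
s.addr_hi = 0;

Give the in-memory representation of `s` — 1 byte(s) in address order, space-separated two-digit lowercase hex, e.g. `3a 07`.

state (1b) val=1 bits=0x1 at bit 0: 0x01
bank (4b) val=7 bits=0x7 at bit 1: 0x0f
tag (1b) val=0 bits=0x0 at bit 5: 0x0f
cnt (1b) val=1 bits=0x1 at bit 6: 0x4f
addr_hi (1b) val=0 bits=0x0 at bit 7: 0x4f
word = 0x4f → little-endian bytes:
  [0]=0x4f

4f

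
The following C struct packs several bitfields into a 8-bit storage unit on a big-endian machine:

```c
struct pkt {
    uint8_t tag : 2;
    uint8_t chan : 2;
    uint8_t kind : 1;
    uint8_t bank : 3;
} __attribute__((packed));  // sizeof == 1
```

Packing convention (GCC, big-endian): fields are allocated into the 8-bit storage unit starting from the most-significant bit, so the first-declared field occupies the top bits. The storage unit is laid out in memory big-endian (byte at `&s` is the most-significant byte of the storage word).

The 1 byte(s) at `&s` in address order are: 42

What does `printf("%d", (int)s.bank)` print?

2

[0]=0x42 (big-endian) → word 0x42
tag:2 @ bit 6 → (0x42>>6)&0x3 = 0x1
chan:2 @ bit 4 → (0x42>>4)&0x3 = 0x0
kind:1 @ bit 3 → (0x42>>3)&0x1 = 0x0
bank:3 @ bit 0 → (0x42>>0)&0x7 = 0x2  ←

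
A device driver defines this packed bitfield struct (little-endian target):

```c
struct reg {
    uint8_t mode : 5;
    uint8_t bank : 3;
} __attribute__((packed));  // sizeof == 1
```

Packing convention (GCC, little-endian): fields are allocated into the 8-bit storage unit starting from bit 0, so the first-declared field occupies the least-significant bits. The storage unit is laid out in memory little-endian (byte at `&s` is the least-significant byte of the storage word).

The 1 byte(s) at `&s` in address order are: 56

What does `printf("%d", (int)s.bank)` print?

2

[0]=0x56 (little-endian) → word 0x56
mode:5 @ bit 0 → (0x56>>0)&0x1f = 0x16
bank:3 @ bit 5 → (0x56>>5)&0x7 = 0x2  ←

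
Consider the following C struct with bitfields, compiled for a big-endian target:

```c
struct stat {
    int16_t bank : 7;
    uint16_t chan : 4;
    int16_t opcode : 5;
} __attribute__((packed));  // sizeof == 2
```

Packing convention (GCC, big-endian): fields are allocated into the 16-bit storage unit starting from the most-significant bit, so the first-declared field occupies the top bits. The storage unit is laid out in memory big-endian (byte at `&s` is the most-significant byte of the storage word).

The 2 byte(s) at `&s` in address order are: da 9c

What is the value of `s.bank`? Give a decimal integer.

-19

[0]=0xda [1]=0x9c (big-endian) → word 0xda9c
bank:7 @ bit 9 → (0xda9c>>9)&0x7f = 0x6d  ←
chan:4 @ bit 5 → (0xda9c>>5)&0xf = 0x4
opcode:5 @ bit 0 → (0xda9c>>0)&0x1f = 0x1c
bank signed 7b, MSB=1: 109 - 128 = -19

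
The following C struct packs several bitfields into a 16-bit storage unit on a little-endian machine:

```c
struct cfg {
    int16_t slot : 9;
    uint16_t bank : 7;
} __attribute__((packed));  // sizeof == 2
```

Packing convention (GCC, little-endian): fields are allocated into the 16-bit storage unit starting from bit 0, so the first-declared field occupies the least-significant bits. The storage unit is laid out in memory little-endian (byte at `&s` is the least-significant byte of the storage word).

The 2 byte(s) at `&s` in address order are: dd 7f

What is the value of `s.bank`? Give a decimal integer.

63

[0]=0xdd [1]=0x7f (little-endian) → word 0x7fdd
slot:9 @ bit 0 → (0x7fdd>>0)&0x1ff = 0x1dd
bank:7 @ bit 9 → (0x7fdd>>9)&0x7f = 0x3f  ←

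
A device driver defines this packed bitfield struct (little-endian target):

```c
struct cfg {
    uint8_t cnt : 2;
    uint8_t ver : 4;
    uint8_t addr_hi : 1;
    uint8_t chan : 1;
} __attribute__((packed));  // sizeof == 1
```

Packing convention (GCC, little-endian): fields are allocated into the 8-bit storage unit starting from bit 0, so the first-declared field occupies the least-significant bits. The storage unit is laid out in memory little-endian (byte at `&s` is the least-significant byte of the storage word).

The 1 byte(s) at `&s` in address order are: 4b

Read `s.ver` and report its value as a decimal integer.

[0]=0x4b (little-endian) → word 0x4b
cnt:2 @ bit 0 → (0x4b>>0)&0x3 = 0x3
ver:4 @ bit 2 → (0x4b>>2)&0xf = 0x2  ←
addr_hi:1 @ bit 6 → (0x4b>>6)&0x1 = 0x1
chan:1 @ bit 7 → (0x4b>>7)&0x1 = 0x0

2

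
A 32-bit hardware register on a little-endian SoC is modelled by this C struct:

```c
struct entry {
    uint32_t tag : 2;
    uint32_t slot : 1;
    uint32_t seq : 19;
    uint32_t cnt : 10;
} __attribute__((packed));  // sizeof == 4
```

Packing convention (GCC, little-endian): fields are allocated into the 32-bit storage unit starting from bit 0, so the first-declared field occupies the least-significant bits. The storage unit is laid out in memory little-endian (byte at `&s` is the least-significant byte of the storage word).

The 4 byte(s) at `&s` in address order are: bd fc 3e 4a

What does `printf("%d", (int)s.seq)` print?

[0]=0xbd [1]=0xfc [2]=0x3e [3]=0x4a (little-endian) → word 0x4a3efcbd
tag [0+:2] = (word>>0) & 0x3 = 1
slot [2+:1] = (word>>2) & 0x1 = 1
seq [3+:19] = (word>>3) & 0x7ffff = 515991  ←
cnt [22+:10] = (word>>22) & 0x3ff = 296

515991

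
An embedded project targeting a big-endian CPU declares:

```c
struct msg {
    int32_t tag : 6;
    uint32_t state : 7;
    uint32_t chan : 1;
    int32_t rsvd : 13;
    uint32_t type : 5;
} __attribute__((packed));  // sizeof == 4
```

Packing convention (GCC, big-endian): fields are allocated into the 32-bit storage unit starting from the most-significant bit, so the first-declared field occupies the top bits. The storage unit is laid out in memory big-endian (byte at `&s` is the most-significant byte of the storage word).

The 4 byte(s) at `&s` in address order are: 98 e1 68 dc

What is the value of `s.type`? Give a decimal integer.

28

[0]=0x98 [1]=0xe1 [2]=0x68 [3]=0xdc (big-endian) → word 0x98e168dc
tag [26+:6] = (word>>26) & 0x3f = 38
state [19+:7] = (word>>19) & 0x7f = 28
chan [18+:1] = (word>>18) & 0x1 = 0
rsvd [5+:13] = (word>>5) & 0x1fff = 2886
type [0+:5] = (word>>0) & 0x1f = 28  ←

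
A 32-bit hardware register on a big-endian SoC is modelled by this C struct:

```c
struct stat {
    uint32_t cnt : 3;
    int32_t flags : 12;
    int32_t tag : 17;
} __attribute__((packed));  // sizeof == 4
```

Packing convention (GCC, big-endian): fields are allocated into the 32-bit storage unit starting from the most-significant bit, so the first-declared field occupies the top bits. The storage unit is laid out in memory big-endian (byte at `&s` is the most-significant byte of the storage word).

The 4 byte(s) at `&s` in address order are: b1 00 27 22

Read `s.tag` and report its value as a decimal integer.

10018

[0]=0xb1 [1]=0x00 [2]=0x27 [3]=0x22 (big-endian) → word 0xb1002722
cnt [29+:3] = (word>>29) & 0x7 = 5
flags [17+:12] = (word>>17) & 0xfff = 2176
tag [0+:17] = (word>>0) & 0x1ffff = 10018  ←
tag signed 17b, MSB=0: value = 10018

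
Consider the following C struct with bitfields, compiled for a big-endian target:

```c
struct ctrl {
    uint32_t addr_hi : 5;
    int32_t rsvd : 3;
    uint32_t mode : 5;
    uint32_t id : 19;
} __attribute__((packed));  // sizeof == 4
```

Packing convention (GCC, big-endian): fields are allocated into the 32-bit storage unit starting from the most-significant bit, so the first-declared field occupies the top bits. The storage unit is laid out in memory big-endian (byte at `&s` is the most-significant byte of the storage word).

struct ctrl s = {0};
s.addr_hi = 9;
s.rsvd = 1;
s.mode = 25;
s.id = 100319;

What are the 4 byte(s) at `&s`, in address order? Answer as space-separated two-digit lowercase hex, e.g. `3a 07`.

[27+:5] addr_hi=9 & 0x1f = 0x9; word=0x48000000
[24+:3] rsvd=1 & 0x7 = 0x1; word=0x49000000
[19+:5] mode=25 & 0x1f = 0x19; word=0x49c80000
[0+:19] id=100319 & 0x7ffff = 0x187df; word=0x49c987df
word = 0x49c987df → big-endian bytes:
  [0]=0x49  [1]=0xc9  [2]=0x87  [3]=0xdf

49 c9 87 df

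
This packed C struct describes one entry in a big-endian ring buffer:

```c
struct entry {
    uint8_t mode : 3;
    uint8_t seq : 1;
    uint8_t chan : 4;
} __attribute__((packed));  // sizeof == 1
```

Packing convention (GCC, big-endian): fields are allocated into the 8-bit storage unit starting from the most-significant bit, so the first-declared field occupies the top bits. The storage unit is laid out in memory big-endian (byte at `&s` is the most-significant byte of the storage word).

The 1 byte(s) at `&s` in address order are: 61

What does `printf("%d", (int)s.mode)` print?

3

[0]=0x61 (big-endian) → word 0x61
mode [5+:3] = (word>>5) & 0x7 = 3  ←
seq [4+:1] = (word>>4) & 0x1 = 0
chan [0+:4] = (word>>0) & 0xf = 1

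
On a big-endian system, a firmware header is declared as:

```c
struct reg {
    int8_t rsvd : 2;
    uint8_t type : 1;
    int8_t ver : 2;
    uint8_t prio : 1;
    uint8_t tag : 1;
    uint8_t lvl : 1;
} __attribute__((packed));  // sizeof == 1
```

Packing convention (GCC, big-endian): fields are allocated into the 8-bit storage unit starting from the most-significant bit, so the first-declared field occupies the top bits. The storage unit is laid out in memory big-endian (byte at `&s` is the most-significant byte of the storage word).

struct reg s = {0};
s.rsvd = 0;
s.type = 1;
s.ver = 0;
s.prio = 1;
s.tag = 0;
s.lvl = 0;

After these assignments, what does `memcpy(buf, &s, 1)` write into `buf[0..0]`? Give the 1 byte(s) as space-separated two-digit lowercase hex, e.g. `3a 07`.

rsvd (2b) val=0 bits=0x0 at bit 6: 0x00
type (1b) val=1 bits=0x1 at bit 5: 0x20
ver (2b) val=0 bits=0x0 at bit 3: 0x20
prio (1b) val=1 bits=0x1 at bit 2: 0x24
tag (1b) val=0 bits=0x0 at bit 1: 0x24
lvl (1b) val=0 bits=0x0 at bit 0: 0x24
word = 0x24 → big-endian bytes:
  [0]=0x24

24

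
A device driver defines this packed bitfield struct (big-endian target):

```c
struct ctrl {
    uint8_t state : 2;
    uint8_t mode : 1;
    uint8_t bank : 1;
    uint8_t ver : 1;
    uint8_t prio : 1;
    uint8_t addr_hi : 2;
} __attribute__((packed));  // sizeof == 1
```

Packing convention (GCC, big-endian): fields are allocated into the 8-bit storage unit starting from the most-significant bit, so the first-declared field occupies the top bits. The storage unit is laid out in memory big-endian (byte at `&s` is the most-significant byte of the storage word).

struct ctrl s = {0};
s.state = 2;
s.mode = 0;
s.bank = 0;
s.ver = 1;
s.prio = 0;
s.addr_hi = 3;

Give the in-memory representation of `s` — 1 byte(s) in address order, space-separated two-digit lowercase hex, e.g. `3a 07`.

[6+:2] state=2 & 0x3 = 0x2; word=0x80
[5+:1] mode=0 & 0x1 = 0x0; word=0x80
[4+:1] bank=0 & 0x1 = 0x0; word=0x80
[3+:1] ver=1 & 0x1 = 0x1; word=0x88
[2+:1] prio=0 & 0x1 = 0x0; word=0x88
[0+:2] addr_hi=3 & 0x3 = 0x3; word=0x8b
word = 0x8b → big-endian bytes:
  [0]=0x8b

8b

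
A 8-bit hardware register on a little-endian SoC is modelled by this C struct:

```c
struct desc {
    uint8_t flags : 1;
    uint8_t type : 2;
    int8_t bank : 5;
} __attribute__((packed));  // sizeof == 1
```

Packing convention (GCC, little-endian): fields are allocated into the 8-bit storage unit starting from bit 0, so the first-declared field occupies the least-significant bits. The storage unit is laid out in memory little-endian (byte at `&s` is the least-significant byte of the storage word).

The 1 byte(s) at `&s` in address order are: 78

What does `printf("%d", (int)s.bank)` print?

15

[0]=0x78 (little-endian) → word 0x78
flags:1 @ bit 0 → (0x78>>0)&0x1 = 0x0
type:2 @ bit 1 → (0x78>>1)&0x3 = 0x0
bank:5 @ bit 3 → (0x78>>3)&0x1f = 0xf  ←
bank signed 5b, MSB=0: value = 15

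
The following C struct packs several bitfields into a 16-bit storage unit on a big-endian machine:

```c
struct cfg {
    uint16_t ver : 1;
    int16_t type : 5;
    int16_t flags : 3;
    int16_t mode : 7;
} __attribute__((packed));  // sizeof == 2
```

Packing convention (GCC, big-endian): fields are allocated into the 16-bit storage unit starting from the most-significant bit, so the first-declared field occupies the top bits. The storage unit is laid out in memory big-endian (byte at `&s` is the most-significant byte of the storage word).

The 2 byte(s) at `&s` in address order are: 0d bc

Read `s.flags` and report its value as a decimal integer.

3

[0]=0x0d [1]=0xbc (big-endian) → word 0x0dbc
ver [15+:1] = (word>>15) & 0x1 = 0
type [10+:5] = (word>>10) & 0x1f = 3
flags [7+:3] = (word>>7) & 0x7 = 3  ←
mode [0+:7] = (word>>0) & 0x7f = 60
flags signed 3b, MSB=0: value = 3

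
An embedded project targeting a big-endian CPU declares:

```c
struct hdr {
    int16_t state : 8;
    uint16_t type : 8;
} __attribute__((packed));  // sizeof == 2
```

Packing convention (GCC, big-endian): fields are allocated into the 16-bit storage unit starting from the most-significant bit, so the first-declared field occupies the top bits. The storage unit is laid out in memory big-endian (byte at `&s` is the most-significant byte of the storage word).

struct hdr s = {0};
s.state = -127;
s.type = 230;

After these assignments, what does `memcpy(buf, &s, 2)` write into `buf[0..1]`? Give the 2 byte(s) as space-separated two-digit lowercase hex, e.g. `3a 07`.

[8+:8] state=-127 & 0xff = 0x81; word=0x8100
[0+:8] type=230 & 0xff = 0xe6; word=0x81e6
word = 0x81e6 → big-endian bytes:
  [0]=0x81  [1]=0xe6

81 e6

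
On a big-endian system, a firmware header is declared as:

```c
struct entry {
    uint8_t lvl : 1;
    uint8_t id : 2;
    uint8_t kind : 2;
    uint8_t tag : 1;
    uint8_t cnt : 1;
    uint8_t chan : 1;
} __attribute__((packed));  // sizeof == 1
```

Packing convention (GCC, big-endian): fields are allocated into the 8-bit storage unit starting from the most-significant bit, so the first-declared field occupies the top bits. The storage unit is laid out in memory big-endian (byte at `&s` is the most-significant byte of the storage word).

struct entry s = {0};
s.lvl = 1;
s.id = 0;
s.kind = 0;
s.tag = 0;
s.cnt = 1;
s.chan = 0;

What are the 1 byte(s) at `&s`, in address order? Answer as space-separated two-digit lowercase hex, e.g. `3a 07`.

82

lvl (1b) val=1 bits=0x1 at bit 7: 0x80
id (2b) val=0 bits=0x0 at bit 5: 0x80
kind (2b) val=0 bits=0x0 at bit 3: 0x80
tag (1b) val=0 bits=0x0 at bit 2: 0x80
cnt (1b) val=1 bits=0x1 at bit 1: 0x82
chan (1b) val=0 bits=0x0 at bit 0: 0x82
word = 0x82 → big-endian bytes:
  [0]=0x82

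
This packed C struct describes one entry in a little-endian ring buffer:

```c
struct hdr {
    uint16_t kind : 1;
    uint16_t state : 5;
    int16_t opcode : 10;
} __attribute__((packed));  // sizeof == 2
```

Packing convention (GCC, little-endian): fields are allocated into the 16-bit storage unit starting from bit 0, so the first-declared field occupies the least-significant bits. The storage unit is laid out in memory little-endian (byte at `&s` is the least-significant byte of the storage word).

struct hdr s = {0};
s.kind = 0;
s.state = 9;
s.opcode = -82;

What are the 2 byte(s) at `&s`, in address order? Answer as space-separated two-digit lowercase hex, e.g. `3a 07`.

92 eb

[0+:1] kind=0 & 0x1 = 0x0; word=0x0000
[1+:5] state=9 & 0x1f = 0x9; word=0x0012
[6+:10] opcode=-82 & 0x3ff = 0x3ae; word=0xeb92
word = 0xeb92 → little-endian bytes:
  [0]=0x92  [1]=0xeb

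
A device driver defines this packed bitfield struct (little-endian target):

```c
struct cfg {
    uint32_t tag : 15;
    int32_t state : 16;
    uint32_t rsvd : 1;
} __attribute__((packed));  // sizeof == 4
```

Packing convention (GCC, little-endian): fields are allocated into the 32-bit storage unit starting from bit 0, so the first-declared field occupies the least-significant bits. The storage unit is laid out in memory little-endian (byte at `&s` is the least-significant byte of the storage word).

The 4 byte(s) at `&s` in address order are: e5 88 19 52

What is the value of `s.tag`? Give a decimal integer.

[0]=0xe5 [1]=0x88 [2]=0x19 [3]=0x52 (little-endian) → word 0x521988e5
tag:15 @ bit 0 → (0x521988e5>>0)&0x7fff = 0x8e5  ←
state:16 @ bit 15 → (0x521988e5>>15)&0xffff = 0xa433
rsvd:1 @ bit 31 → (0x521988e5>>31)&0x1 = 0x0

2277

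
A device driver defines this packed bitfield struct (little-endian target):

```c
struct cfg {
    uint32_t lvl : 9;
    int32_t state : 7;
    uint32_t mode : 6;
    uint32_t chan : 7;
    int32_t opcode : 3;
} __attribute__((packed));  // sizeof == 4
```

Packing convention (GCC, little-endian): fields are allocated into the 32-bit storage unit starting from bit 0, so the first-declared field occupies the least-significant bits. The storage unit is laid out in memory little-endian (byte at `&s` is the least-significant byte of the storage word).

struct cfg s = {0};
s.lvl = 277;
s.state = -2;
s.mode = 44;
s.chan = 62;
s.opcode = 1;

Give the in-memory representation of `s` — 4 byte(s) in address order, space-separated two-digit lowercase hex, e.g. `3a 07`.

lvl:9 = 277 → 0x115 << 0 → word 0x00000115
state:7 = -2 → 0x7e << 9 → word 0x0000fd15
mode:6 = 44 → 0x2c << 16 → word 0x002cfd15
chan:7 = 62 → 0x3e << 22 → word 0x0facfd15
opcode:3 = 1 → 0x1 << 29 → word 0x2facfd15
word = 0x2facfd15 → little-endian bytes:
  [0]=0x15  [1]=0xfd  [2]=0xac  [3]=0x2f

15 fd ac 2f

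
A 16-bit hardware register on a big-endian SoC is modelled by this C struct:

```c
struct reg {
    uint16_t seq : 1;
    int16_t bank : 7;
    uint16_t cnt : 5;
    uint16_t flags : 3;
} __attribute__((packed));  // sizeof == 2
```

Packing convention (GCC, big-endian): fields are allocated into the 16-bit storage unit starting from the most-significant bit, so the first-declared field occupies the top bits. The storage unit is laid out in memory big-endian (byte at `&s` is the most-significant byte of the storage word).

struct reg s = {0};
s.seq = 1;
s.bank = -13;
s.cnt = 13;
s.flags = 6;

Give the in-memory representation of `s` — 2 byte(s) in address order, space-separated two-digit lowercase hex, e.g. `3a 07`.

f3 6e

seq:1 = 1 → 0x1 << 15 → word 0x8000
bank:7 = -13 → 0x73 << 8 → word 0xf300
cnt:5 = 13 → 0xd << 3 → word 0xf368
flags:3 = 6 → 0x6 << 0 → word 0xf36e
word = 0xf36e → big-endian bytes:
  [0]=0xf3  [1]=0x6e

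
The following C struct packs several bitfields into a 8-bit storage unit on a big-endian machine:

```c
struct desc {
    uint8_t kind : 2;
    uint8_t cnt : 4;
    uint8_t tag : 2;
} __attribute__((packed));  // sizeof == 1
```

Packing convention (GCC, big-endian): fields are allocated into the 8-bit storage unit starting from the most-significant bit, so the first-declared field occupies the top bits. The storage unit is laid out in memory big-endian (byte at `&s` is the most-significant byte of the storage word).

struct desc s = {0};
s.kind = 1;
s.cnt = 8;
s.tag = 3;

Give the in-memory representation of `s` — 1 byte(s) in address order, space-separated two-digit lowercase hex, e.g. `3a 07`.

[6+:2] kind=1 & 0x3 = 0x1; word=0x40
[2+:4] cnt=8 & 0xf = 0x8; word=0x60
[0+:2] tag=3 & 0x3 = 0x3; word=0x63
word = 0x63 → big-endian bytes:
  [0]=0x63

63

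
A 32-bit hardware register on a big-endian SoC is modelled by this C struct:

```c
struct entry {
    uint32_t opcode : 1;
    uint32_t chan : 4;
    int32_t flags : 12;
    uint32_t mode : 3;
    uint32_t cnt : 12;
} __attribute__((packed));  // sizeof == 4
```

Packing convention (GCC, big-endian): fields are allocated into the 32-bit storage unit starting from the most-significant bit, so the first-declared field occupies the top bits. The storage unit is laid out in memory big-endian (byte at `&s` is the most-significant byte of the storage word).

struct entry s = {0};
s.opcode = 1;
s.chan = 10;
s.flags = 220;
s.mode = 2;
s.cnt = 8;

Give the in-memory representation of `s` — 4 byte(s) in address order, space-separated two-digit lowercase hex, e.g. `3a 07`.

opcode (1b) val=1 bits=0x1 at bit 31: 0x80000000
chan (4b) val=10 bits=0xa at bit 27: 0xd0000000
flags (12b) val=220 bits=0xdc at bit 15: 0xd06e0000
mode (3b) val=2 bits=0x2 at bit 12: 0xd06e2000
cnt (12b) val=8 bits=0x8 at bit 0: 0xd06e2008
word = 0xd06e2008 → big-endian bytes:
  [0]=0xd0  [1]=0x6e  [2]=0x20  [3]=0x08

d0 6e 20 08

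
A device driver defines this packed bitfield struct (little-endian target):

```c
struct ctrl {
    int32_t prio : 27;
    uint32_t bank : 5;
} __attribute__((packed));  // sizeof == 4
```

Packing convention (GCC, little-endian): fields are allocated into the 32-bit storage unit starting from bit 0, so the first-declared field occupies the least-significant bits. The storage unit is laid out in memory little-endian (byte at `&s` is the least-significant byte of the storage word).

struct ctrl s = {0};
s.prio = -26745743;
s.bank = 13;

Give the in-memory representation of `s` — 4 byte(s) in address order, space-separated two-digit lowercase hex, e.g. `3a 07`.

71 e4 67 6e

prio:27 = -26745743 → 0x667e471 << 0 → word 0x0667e471
bank:5 = 13 → 0xd << 27 → word 0x6e67e471
word = 0x6e67e471 → little-endian bytes:
  [0]=0x71  [1]=0xe4  [2]=0x67  [3]=0x6e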